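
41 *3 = 123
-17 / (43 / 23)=-391 / 43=-9.09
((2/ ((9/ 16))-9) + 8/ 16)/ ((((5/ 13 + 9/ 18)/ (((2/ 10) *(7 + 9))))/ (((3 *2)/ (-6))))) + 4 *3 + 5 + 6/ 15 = 36521/ 1035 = 35.29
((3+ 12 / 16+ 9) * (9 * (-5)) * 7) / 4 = -16065 / 16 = -1004.06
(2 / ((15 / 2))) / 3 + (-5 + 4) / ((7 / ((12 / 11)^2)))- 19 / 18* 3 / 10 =-60647 / 152460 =-0.40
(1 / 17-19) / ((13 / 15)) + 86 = 14176 / 221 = 64.14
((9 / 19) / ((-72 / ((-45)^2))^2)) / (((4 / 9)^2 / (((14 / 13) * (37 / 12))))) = 3186185625 / 505856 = 6298.60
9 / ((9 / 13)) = 13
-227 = -227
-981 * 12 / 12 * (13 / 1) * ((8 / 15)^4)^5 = -1633689772027902164992 / 36947297000885009765625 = -0.04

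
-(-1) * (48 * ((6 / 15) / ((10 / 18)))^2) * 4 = 62208 / 625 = 99.53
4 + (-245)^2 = 60029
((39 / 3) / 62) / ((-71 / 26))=-169 / 2201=-0.08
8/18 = 4/9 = 0.44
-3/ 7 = -0.43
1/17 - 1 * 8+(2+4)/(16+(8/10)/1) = -1805/238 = -7.58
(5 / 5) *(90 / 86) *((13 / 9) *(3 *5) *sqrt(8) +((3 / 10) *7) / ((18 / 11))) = 231 / 172 +1950 *sqrt(2) / 43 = 65.48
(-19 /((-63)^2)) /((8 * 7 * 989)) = -19 /219819096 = -0.00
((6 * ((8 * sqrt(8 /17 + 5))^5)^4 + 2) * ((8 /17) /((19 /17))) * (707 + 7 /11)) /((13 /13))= 20848426841539019829011900916502391262967424 /421342725193841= 49480922761743633475462890000.00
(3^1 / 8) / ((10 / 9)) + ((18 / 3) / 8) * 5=327 / 80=4.09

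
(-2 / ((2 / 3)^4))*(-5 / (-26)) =-405 / 208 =-1.95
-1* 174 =-174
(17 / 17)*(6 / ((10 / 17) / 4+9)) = 204 / 311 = 0.66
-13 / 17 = -0.76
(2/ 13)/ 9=2/ 117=0.02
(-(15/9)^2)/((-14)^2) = -25/1764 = -0.01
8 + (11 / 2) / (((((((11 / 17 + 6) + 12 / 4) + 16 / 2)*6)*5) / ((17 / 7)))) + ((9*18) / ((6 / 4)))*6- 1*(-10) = 83919179 / 126000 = 666.03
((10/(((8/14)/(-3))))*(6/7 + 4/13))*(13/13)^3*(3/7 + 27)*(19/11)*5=-14500800/1001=-14486.31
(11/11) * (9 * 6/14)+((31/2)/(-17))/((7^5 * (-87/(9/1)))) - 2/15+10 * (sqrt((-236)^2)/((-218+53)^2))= 343832546867/90232917390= 3.81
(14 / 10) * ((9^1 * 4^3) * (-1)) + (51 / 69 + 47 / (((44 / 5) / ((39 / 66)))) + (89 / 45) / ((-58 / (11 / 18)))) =-802.53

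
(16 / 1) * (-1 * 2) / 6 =-16 / 3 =-5.33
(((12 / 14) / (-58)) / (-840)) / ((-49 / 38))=-19 / 1392580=-0.00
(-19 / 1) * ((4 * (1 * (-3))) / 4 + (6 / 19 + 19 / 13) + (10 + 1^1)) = -2415 / 13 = -185.77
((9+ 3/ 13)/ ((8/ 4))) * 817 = 49020/ 13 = 3770.77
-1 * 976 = -976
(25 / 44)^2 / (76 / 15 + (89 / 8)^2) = 37500 / 14965159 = 0.00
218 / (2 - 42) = -109 / 20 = -5.45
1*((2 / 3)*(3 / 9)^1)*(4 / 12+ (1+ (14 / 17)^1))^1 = 220 / 459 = 0.48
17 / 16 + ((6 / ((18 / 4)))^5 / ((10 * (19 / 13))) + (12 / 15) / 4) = 572813 / 369360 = 1.55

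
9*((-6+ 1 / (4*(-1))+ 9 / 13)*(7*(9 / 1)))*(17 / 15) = -928557 / 260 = -3571.37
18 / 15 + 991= 4961 / 5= 992.20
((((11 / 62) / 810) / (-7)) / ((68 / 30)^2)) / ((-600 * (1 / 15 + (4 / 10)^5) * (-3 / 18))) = -6875 / 8681486016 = -0.00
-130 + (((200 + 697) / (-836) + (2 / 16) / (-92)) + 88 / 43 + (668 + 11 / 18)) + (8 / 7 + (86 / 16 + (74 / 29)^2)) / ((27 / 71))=603316311970973 / 1051357351968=573.85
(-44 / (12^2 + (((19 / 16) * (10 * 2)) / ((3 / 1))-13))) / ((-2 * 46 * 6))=22 / 38341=0.00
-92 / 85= -1.08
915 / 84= 305 / 28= 10.89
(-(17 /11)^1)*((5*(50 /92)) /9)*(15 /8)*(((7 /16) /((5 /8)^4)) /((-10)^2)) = -476 /18975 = -0.03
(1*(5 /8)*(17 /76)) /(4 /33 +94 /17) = 9537 /385472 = 0.02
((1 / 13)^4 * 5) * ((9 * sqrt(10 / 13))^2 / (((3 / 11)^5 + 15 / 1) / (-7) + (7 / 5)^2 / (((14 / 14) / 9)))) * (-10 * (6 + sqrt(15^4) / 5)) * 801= -2220444360337500 / 7722262088021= -287.54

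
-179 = -179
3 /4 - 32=-125 /4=-31.25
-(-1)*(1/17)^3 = 1/4913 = 0.00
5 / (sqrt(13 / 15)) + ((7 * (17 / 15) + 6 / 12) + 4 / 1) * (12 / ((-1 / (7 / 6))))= -2611 / 15 + 5 * sqrt(195) / 13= -168.70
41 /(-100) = -41 /100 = -0.41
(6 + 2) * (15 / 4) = 30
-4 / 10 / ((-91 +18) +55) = 1 / 45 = 0.02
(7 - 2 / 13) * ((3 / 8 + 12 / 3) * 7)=21805 / 104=209.66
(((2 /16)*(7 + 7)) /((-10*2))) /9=-7 /720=-0.01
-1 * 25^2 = -625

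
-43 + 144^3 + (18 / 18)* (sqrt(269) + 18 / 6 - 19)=sqrt(269) + 2985925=2985941.40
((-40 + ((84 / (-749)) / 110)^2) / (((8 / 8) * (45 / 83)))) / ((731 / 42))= -1609752256168 / 379753312125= -4.24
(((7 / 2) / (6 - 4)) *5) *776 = 6790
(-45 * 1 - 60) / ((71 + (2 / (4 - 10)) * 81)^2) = -105 / 1936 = -0.05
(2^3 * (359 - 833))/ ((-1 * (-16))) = -237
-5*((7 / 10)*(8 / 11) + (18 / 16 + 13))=-6439 / 88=-73.17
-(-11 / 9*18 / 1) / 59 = 22 / 59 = 0.37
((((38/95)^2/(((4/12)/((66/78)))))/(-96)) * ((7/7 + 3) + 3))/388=-77/1008800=-0.00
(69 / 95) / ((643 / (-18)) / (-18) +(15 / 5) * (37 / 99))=245916 / 1051555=0.23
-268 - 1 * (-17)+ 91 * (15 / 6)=-47 / 2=-23.50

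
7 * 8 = 56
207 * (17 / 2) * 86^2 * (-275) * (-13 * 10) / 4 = 116306029125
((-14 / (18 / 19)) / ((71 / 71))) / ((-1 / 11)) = 1463 / 9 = 162.56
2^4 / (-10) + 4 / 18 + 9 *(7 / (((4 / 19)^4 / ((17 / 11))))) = 6280646003 / 126720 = 49563.18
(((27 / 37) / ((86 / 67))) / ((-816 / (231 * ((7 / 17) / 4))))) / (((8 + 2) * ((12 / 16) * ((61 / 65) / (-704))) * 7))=6639633 / 28047739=0.24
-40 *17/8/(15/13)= -221/3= -73.67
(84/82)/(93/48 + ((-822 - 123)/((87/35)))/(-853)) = 16623264/38673127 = 0.43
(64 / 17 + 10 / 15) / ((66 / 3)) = 113 / 561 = 0.20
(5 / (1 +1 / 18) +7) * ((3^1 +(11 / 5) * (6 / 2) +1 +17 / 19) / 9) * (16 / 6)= 649376 / 16245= 39.97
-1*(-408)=408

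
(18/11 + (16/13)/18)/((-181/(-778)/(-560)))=-955881920/232947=-4103.43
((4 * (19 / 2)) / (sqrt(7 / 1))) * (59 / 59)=38 * sqrt(7) / 7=14.36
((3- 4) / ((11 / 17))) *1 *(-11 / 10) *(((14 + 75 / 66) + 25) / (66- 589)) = -15011 / 115060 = -0.13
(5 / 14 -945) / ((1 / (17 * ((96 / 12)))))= -899300 / 7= -128471.43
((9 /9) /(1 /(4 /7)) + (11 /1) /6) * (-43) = -103.40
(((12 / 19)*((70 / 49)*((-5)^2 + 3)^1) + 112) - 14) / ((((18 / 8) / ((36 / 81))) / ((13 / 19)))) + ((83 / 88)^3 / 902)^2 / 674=124056416013051846812558833 / 7446654856873857068826624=16.66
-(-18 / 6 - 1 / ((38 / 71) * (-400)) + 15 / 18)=98587 / 45600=2.16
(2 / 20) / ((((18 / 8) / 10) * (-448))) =-0.00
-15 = -15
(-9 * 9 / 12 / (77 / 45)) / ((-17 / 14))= 1215 / 374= 3.25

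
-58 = -58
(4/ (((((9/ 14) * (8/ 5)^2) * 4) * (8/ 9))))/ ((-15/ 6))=-35/ 128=-0.27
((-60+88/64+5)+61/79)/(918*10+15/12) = -33403/5802550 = -0.01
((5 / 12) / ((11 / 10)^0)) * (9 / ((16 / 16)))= 3.75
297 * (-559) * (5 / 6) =-276705 / 2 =-138352.50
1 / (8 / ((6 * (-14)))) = -21 / 2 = -10.50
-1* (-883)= 883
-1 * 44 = -44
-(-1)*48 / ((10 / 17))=408 / 5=81.60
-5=-5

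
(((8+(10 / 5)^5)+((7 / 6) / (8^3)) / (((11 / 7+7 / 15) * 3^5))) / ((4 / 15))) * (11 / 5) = 23430023815 / 71000064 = 330.00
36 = 36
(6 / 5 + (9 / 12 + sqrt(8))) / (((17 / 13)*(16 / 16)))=507 / 340 + 26*sqrt(2) / 17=3.65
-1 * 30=-30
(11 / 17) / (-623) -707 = -7487848 / 10591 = -707.00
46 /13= 3.54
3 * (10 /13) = 30 /13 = 2.31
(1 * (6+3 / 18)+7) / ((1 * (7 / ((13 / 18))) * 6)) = 1027 / 4536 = 0.23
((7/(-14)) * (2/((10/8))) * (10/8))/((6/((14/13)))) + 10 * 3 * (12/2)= 7013/39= 179.82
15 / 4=3.75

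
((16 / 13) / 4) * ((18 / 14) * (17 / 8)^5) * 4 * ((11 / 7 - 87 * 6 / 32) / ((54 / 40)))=-901609195 / 1204224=-748.71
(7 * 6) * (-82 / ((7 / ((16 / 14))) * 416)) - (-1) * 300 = 27177 / 91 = 298.65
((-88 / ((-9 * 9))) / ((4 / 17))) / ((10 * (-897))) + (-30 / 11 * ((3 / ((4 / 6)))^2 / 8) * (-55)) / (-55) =-441424187 / 63938160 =-6.90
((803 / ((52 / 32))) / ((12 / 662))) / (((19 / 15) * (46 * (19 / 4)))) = 10631720 / 107939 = 98.50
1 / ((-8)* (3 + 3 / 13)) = -13 / 336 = -0.04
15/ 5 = 3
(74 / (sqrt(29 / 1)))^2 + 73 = 7593 / 29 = 261.83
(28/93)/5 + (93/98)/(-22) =17123/1002540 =0.02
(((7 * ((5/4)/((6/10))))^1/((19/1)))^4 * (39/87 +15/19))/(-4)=-0.11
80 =80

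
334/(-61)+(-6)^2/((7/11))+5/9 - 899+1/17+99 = -48886508/65331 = -748.29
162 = 162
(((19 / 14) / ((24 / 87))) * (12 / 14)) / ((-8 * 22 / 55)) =-8265 / 6272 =-1.32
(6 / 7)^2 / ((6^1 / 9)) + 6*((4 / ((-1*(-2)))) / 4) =201 / 49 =4.10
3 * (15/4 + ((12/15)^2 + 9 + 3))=4917/100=49.17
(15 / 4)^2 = 225 / 16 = 14.06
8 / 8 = 1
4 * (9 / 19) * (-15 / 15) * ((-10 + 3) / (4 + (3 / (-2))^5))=-8064 / 2185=-3.69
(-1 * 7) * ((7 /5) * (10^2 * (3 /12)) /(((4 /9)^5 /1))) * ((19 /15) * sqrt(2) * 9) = -164923857 * sqrt(2) /1024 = -227771.05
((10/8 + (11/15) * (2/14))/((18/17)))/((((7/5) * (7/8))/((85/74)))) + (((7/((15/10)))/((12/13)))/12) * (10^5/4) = 7218828455/685314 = 10533.61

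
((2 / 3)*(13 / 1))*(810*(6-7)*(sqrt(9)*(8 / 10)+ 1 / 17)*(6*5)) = -8803080 / 17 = -517828.24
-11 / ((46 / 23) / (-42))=231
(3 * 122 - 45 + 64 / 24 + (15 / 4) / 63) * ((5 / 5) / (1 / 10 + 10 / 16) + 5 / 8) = 4214915 / 6496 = 648.85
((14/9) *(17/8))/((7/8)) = 34/9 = 3.78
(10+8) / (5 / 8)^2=1152 / 25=46.08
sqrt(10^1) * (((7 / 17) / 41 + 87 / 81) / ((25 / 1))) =20402 * sqrt(10) / 470475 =0.14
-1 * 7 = -7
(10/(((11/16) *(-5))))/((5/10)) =-64/11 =-5.82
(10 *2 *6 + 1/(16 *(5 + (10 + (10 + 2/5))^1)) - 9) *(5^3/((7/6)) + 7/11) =1871897543/156464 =11963.76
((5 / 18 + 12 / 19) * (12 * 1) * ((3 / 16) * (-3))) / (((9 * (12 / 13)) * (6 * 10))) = -4043 / 328320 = -0.01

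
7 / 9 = 0.78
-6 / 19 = -0.32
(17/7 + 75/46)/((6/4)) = 1307/483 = 2.71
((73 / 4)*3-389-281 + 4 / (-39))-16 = -98491 / 156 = -631.35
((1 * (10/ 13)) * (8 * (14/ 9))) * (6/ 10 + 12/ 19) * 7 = 1568/ 19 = 82.53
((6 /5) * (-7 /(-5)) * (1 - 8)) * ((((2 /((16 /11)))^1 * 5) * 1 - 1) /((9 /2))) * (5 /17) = -2303 /510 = -4.52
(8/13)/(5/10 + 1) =0.41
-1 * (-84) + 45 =129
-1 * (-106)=106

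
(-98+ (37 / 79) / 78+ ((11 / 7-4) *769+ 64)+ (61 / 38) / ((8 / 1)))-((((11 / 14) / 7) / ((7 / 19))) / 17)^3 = -353069212835814228779 / 185692518371999184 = -1901.36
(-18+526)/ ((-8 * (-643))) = 127/ 1286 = 0.10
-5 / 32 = -0.16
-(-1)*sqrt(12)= 2*sqrt(3)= 3.46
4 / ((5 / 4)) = 16 / 5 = 3.20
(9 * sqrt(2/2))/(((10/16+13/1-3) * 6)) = 12/85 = 0.14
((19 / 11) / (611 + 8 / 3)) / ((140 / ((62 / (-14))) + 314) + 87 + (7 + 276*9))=1767 / 1795696672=0.00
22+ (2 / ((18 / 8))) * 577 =534.89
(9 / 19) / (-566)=-9 / 10754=-0.00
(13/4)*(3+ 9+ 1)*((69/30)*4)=3887/10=388.70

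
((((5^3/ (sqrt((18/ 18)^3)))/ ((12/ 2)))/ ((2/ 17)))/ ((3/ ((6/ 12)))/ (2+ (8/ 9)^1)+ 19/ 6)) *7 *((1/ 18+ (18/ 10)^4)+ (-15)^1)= -77391769/ 73620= -1051.23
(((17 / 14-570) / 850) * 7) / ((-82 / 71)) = 565373 / 139400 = 4.06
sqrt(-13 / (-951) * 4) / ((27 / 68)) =0.59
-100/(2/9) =-450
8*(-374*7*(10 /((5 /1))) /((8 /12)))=-62832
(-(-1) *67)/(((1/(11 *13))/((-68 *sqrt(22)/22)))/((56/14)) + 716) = 118456 *sqrt(22)/35254393427967 + 3298944636416/35254393427967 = 0.09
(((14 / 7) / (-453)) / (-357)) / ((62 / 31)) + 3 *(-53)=-25713638 / 161721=-159.00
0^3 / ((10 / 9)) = 0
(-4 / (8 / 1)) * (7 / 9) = -7 / 18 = -0.39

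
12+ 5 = 17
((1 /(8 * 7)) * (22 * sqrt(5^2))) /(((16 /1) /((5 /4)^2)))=1375 /7168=0.19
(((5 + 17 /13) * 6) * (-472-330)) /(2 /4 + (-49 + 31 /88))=630.41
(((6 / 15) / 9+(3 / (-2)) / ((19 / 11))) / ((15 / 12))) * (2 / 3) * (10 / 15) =-11272 / 38475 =-0.29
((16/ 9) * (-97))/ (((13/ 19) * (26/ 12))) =-58976/ 507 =-116.32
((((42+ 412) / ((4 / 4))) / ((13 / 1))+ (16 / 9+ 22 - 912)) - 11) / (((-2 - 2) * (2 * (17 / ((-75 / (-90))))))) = 505615 / 95472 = 5.30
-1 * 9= -9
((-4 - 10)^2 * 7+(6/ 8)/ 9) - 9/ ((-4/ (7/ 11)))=1373.52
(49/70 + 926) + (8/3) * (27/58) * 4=270183/290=931.67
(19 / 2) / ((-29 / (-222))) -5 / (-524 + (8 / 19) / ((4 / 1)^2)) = 41997809 / 577419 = 72.73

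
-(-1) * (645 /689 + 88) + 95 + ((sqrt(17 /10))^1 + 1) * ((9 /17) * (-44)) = 1881600 /11713 - 198 * sqrt(170) /85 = 130.27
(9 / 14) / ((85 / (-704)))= -3168 / 595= -5.32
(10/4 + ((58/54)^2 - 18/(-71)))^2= 163588700521/10715976324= 15.27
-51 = -51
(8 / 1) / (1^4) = 8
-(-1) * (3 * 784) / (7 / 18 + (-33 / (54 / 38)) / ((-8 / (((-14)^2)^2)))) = 672 / 31861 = 0.02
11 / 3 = 3.67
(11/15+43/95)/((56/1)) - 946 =-7548911/7980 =-945.98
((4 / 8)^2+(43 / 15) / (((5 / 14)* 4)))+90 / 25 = 1757 / 300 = 5.86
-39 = -39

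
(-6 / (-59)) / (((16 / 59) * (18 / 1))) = 1 / 48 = 0.02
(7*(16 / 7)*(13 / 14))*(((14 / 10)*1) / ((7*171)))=104 / 5985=0.02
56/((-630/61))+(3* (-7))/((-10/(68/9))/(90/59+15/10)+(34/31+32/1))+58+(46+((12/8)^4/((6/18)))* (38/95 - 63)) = -83840591335/98311824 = -852.80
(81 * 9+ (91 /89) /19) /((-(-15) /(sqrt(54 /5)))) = 246566 * sqrt(30) /8455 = 159.73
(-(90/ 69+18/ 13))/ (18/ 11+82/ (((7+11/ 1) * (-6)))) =-477576/ 155779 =-3.07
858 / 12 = 143 / 2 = 71.50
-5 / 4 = -1.25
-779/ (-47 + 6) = 19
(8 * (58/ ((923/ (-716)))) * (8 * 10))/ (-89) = 26577920/ 82147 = 323.54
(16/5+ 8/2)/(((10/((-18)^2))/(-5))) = -5832/5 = -1166.40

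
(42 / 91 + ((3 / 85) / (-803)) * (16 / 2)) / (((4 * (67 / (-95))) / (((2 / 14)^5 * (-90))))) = 174940695 / 199835582947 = 0.00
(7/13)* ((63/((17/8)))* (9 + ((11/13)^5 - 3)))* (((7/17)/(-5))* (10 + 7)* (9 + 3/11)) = -353964162384/265474495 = -1333.33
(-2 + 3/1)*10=10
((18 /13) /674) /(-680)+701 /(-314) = -1044168953 /467715560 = -2.23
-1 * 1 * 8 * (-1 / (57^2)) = 8 / 3249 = 0.00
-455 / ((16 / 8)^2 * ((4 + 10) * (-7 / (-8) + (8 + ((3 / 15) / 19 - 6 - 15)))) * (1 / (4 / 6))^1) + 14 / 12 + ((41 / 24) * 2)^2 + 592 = 267498293 / 441936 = 605.29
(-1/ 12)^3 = -1/ 1728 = -0.00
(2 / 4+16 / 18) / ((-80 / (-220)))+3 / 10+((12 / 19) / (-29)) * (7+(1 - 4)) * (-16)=1093613 / 198360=5.51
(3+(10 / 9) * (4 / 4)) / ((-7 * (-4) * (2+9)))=37 / 2772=0.01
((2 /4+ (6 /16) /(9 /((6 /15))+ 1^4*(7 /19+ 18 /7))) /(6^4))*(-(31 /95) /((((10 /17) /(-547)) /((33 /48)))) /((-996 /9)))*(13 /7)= -0.00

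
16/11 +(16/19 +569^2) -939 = 67470278/209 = 322824.30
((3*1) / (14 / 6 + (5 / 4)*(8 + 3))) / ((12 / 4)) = 12 / 193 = 0.06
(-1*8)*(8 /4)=-16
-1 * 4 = -4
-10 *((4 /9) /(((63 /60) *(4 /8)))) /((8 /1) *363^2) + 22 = 547895302 /24904341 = 22.00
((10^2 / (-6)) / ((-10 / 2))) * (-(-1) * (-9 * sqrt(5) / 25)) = -6 * sqrt(5) / 5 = -2.68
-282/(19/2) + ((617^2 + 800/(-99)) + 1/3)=716005600/1881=380651.57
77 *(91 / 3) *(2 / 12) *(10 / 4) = 35035 / 36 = 973.19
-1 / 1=-1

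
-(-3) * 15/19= 45/19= 2.37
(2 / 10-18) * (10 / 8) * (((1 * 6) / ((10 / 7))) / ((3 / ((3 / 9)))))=-623 / 60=-10.38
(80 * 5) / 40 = 10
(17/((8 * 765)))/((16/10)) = 1/576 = 0.00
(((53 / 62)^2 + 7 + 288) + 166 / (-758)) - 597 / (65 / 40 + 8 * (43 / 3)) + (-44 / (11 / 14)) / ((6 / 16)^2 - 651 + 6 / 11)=77245419876946495 / 265937814329148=290.46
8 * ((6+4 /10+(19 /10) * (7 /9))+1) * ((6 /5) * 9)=19176 /25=767.04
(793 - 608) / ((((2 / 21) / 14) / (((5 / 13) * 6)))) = 62757.69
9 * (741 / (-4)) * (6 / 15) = -6669 / 10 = -666.90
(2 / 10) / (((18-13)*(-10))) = -1 / 250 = -0.00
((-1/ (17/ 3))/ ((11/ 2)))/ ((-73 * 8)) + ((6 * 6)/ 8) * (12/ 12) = 245721/ 54604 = 4.50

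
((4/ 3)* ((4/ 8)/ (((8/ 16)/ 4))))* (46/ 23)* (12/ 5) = 25.60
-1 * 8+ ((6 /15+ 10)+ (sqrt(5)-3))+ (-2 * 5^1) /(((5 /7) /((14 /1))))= -983 /5+ sqrt(5)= -194.36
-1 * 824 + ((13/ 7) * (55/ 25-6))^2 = -948391/ 1225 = -774.20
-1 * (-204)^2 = -41616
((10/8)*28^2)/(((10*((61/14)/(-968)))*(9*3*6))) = -664048/4941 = -134.40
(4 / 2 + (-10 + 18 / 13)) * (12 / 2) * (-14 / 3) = 2408 / 13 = 185.23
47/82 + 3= 293/82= 3.57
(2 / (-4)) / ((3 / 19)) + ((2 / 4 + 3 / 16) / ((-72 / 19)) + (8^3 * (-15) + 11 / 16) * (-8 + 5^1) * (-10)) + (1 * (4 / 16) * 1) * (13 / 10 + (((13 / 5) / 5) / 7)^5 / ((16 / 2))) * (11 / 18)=-43560439750357065929 / 189078750000000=-230382.52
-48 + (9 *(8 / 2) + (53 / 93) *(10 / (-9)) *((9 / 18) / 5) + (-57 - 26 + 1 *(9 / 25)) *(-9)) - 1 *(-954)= 35273203 / 20925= 1685.70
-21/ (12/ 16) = -28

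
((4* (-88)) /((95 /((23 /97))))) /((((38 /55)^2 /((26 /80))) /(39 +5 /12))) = -188239337 /7983876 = -23.58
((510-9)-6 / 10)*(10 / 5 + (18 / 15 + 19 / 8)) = 278973 / 100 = 2789.73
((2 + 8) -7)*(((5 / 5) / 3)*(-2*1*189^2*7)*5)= -2500470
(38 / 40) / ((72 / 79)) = 1.04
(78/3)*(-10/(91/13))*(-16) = 4160/7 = 594.29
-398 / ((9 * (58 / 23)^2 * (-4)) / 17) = 1789607 / 60552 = 29.55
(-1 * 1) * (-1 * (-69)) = -69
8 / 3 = 2.67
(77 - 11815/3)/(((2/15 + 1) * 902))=-28960/7667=-3.78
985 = 985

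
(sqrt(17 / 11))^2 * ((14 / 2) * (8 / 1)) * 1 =86.55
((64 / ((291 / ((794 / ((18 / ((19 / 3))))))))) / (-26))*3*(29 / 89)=-6999904 / 3030183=-2.31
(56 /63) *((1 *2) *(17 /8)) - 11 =-65 /9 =-7.22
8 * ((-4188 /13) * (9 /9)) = -33504 /13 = -2577.23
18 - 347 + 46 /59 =-19365 /59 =-328.22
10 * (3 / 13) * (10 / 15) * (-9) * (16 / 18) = -160 / 13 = -12.31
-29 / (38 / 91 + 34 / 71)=-187369 / 5792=-32.35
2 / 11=0.18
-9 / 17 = -0.53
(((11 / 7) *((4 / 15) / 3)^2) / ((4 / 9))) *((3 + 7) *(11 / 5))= 968 / 1575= 0.61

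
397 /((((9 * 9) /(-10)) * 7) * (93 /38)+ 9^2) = -150860 /21951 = -6.87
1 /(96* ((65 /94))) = 0.02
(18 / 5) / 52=9 / 130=0.07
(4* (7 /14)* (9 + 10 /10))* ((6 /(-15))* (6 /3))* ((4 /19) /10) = -32 /95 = -0.34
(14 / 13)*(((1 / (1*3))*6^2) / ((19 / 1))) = 168 / 247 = 0.68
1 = 1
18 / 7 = 2.57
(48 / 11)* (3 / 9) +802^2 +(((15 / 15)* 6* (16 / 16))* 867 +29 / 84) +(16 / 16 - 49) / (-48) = 599129731 / 924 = 648408.80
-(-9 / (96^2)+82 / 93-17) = 1535069 / 95232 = 16.12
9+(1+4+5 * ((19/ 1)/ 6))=179/ 6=29.83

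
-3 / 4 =-0.75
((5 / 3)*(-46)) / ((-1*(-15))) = -5.11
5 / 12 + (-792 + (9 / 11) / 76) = -496316 / 627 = -791.57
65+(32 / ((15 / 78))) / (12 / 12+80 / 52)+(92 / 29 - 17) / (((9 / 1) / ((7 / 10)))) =3717257 / 28710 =129.48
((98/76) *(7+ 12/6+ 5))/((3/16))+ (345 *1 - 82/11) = 272009/627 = 433.83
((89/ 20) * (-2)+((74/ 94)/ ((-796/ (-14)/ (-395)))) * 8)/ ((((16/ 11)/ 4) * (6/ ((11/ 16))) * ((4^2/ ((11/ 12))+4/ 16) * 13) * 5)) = -2184888409/ 151548529600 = -0.01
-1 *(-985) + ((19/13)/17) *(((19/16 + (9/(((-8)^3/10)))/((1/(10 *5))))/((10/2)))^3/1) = 57047314460977/57933824000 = 984.70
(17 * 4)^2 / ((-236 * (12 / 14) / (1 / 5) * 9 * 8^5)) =-2023 / 130498560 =-0.00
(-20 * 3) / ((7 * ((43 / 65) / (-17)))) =66300 / 301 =220.27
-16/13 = -1.23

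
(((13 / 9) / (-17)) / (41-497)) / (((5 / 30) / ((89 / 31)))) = 1157 / 360468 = 0.00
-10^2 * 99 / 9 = -1100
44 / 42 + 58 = 1240 / 21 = 59.05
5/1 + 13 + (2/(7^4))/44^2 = 18.00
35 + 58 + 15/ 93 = 2888/ 31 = 93.16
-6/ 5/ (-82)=3/ 205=0.01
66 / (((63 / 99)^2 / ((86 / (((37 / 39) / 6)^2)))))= 37606201776 / 67081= 560608.84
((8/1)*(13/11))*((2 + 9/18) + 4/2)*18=8424/11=765.82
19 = 19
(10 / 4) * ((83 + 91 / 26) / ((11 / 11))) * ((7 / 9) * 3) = 6055 / 12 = 504.58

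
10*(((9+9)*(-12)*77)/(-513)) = 6160/19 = 324.21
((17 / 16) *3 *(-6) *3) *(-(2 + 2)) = 459 / 2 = 229.50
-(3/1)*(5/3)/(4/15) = -75/4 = -18.75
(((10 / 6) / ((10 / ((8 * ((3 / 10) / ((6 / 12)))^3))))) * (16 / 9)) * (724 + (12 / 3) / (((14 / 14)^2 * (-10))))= 231552 / 625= 370.48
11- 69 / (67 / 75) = -4438 / 67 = -66.24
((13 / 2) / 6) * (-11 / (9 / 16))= -572 / 27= -21.19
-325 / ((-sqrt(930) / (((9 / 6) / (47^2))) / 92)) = 0.67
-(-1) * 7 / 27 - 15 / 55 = -4 / 297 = -0.01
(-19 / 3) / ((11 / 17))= -323 / 33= -9.79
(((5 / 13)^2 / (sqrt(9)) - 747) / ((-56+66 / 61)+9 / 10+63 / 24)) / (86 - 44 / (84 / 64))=3234132160 / 11677029481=0.28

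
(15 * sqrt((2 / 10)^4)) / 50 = 3 / 250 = 0.01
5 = 5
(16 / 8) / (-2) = -1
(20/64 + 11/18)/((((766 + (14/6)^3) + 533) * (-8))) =-21/238592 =-0.00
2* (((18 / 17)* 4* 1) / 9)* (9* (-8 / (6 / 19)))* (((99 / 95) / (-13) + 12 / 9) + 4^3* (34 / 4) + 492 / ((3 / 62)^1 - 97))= -769931678272 / 6642155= -115915.95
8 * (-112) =-896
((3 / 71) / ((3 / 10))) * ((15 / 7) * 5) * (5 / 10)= 0.75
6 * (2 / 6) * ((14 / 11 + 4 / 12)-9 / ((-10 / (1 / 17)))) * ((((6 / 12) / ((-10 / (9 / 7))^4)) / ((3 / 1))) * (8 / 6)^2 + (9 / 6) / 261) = 7081538081 / 366205021875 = 0.02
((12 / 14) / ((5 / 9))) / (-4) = -27 / 70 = -0.39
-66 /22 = -3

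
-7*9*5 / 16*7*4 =-2205 / 4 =-551.25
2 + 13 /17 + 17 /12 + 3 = 1465 /204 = 7.18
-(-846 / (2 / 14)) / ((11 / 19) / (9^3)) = 82025622 / 11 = 7456874.73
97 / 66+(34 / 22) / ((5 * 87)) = 14099 / 9570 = 1.47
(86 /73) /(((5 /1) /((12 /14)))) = 516 /2555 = 0.20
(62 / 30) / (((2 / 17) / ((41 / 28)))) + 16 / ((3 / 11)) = 23629 / 280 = 84.39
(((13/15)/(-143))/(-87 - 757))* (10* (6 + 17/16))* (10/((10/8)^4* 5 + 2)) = 9040/25324431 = 0.00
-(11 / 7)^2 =-121 / 49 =-2.47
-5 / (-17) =5 / 17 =0.29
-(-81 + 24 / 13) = 1029 / 13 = 79.15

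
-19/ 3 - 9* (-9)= 224/ 3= 74.67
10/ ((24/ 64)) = 80/ 3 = 26.67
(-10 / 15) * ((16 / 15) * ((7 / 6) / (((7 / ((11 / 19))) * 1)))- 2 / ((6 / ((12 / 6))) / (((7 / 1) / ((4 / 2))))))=3814 / 2565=1.49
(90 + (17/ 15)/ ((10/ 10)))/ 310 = 1367/ 4650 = 0.29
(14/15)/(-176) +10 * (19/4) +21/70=63089/1320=47.79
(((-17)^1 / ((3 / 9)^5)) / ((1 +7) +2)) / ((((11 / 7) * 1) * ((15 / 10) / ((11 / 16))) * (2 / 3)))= -28917 / 160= -180.73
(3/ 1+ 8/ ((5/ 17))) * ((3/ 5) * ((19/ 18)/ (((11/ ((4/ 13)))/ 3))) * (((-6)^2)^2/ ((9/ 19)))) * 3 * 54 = 2543265216/ 3575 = 711402.86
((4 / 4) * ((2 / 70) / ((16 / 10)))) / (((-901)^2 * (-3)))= -1 / 136382568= -0.00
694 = 694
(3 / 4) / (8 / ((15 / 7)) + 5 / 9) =0.17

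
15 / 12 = 5 / 4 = 1.25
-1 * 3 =-3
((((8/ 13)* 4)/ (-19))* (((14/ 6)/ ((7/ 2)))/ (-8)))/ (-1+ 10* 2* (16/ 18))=24/ 37297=0.00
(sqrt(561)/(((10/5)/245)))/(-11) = -245 * sqrt(561)/22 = -263.77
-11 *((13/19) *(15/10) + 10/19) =-649/38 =-17.08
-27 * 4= -108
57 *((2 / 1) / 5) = 114 / 5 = 22.80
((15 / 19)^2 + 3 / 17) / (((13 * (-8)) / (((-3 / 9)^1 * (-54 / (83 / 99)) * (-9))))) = 9839313 / 6621823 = 1.49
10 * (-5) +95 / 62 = -3005 / 62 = -48.47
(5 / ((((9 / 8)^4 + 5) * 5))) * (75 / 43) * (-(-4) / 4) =307200 / 1162763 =0.26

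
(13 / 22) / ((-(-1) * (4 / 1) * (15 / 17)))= 221 / 1320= 0.17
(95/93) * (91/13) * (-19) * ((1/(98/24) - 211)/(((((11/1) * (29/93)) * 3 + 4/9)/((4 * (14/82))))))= 44736564/24559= 1821.60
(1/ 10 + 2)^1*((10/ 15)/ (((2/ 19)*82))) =133/ 820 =0.16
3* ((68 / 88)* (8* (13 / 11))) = 21.92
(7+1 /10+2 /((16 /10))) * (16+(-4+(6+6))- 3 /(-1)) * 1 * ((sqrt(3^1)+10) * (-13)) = -58617 /2- 58617 * sqrt(3) /20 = -34384.88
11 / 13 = 0.85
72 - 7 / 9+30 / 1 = 911 / 9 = 101.22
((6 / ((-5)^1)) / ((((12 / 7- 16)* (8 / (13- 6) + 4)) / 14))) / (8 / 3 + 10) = 343 / 19000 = 0.02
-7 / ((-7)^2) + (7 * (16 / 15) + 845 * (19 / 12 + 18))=6953201 / 420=16555.24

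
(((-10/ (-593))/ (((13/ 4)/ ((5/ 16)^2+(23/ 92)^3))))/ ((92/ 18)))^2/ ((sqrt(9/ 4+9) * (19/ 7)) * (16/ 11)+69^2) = 10097235225/ 3634862470236582547456-830508525 * sqrt(5)/ 240355280844394020950528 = 0.00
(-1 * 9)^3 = -729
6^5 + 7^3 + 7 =8126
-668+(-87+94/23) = -17271/23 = -750.91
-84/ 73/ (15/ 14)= -392/ 365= -1.07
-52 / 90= -0.58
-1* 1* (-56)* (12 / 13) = 672 / 13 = 51.69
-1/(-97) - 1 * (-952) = 92345/97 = 952.01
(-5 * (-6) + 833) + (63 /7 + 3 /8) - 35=837.38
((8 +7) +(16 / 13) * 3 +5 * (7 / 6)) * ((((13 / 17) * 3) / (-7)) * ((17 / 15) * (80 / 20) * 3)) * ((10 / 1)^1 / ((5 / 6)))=-45912 / 35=-1311.77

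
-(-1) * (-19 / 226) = -19 / 226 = -0.08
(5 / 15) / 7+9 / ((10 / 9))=1711 / 210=8.15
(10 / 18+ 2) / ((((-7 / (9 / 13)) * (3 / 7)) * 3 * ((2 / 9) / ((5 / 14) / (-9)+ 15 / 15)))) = -2783 / 3276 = -0.85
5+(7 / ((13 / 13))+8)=20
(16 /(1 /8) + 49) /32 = 177 /32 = 5.53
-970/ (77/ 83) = -80510/ 77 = -1045.58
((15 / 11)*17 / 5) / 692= 51 / 7612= 0.01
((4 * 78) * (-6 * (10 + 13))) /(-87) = 14352 /29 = 494.90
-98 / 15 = -6.53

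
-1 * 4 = -4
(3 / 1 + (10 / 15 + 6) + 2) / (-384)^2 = 35 / 442368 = 0.00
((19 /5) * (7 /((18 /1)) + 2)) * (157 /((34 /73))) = 9363637 /3060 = 3060.01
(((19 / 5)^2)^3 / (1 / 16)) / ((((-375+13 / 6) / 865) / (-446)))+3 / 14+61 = 4878680410815737 / 97868750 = 49849215.51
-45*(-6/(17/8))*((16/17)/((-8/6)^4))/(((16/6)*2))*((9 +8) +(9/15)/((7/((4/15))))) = 120.77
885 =885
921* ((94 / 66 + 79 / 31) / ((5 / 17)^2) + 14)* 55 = 470491622 / 155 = 3035429.82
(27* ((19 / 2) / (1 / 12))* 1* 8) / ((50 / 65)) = 160056 / 5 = 32011.20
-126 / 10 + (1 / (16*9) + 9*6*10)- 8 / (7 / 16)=2565971 / 5040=509.12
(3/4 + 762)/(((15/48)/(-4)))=-48816/5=-9763.20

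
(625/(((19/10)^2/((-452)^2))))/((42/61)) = 389454500000/7581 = 51372444.27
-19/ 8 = -2.38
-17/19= -0.89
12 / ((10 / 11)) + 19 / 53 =3593 / 265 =13.56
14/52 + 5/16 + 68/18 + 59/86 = 406147/80496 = 5.05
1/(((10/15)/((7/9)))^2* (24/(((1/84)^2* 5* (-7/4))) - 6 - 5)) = -245/3485628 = -0.00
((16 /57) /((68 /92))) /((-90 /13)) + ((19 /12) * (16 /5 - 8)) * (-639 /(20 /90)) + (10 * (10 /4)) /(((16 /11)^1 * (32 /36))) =122083289671 /5581440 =21873.08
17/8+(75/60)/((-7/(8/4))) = 99/56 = 1.77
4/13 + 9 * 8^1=940/13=72.31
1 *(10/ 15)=2/ 3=0.67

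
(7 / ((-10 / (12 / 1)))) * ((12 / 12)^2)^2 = -42 / 5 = -8.40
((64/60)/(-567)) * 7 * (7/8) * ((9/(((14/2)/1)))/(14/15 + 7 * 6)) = -1/2898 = -0.00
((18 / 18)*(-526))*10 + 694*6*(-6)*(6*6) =-904684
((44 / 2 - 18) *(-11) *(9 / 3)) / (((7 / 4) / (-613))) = 323664 / 7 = 46237.71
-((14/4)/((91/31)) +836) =-21767/26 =-837.19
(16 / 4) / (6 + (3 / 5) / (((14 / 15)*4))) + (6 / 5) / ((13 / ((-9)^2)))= 36446 / 4485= 8.13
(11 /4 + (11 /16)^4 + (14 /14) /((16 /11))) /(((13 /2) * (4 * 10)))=239921 /17039360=0.01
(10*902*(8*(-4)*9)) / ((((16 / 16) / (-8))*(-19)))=-20782080 / 19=-1093793.68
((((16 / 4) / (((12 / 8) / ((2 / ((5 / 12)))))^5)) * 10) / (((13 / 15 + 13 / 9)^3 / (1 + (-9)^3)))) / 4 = -167215104 / 845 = -197887.70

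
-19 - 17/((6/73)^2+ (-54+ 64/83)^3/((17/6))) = -19.00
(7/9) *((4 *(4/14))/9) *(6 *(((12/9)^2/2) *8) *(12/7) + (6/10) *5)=4264/567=7.52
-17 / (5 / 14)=-238 / 5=-47.60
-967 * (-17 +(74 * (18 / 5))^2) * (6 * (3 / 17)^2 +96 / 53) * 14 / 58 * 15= -1102444533783558 / 2220965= -496380867.68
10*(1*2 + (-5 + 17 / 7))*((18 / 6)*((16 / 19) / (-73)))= 1920 / 9709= 0.20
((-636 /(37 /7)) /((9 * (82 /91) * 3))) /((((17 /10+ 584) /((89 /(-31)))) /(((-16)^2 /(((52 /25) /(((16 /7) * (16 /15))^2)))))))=395690639360 /22310408259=17.74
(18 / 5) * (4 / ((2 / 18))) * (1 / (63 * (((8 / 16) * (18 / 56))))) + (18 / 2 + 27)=48.80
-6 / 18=-1 / 3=-0.33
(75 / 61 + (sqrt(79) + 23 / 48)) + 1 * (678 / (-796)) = 499301 / 582672 + sqrt(79) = 9.75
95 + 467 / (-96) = 8653 / 96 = 90.14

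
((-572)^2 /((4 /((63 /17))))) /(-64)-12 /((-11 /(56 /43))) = -609176967 /128656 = -4734.93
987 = 987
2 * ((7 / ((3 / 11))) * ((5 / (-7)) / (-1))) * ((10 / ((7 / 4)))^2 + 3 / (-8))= 1183.53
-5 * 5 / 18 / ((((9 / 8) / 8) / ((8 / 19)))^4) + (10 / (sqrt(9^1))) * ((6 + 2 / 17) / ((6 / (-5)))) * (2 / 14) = -104443315455400 / 915743642751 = -114.05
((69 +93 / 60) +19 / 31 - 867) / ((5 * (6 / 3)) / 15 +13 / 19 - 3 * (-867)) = -28124883 / 91967080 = -0.31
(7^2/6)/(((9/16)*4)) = 98/27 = 3.63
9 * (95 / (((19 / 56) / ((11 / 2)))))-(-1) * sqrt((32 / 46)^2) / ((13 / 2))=4144172 / 299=13860.11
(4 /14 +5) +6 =79 /7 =11.29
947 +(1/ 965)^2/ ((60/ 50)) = 947.00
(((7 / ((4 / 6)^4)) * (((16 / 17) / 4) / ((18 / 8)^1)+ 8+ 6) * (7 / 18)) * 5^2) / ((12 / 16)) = 1321775 / 204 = 6479.29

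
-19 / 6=-3.17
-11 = -11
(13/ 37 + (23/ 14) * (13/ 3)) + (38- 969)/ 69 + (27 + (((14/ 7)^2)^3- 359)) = -9794107/ 35742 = -274.02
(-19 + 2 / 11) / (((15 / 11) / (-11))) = 151.80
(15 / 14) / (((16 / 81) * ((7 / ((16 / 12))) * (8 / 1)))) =405 / 3136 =0.13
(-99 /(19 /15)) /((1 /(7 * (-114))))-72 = 62298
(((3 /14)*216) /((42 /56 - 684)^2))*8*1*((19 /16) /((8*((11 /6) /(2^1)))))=8208 /63903917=0.00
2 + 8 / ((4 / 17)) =36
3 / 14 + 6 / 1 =87 / 14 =6.21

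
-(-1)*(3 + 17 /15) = 62 /15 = 4.13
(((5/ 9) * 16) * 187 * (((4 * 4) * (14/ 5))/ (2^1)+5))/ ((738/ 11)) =2254472/ 3321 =678.85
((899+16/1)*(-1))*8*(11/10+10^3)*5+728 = -36639532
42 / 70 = 3 / 5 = 0.60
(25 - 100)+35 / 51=-3790 / 51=-74.31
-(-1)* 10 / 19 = 0.53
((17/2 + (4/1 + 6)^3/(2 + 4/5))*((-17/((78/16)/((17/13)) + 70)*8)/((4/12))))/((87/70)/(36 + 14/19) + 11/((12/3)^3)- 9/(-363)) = -1919176781998080/218625228631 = -8778.39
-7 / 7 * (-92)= 92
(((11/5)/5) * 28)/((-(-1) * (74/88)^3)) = 26236672/1266325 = 20.72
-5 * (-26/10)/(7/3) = 39/7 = 5.57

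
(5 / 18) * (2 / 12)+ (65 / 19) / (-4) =-415 / 513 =-0.81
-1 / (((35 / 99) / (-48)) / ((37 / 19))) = 175824 / 665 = 264.40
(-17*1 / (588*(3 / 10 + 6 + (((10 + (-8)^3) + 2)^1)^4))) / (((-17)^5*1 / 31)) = 155 / 15346983751546975962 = 0.00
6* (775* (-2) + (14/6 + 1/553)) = -5135152/553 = -9285.99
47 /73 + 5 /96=4877 /7008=0.70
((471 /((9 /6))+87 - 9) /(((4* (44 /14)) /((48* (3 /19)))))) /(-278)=-24696 /29051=-0.85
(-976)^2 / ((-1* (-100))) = 238144 / 25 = 9525.76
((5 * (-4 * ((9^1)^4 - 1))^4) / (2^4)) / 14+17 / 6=444453774950400119 / 42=10582232736914288.55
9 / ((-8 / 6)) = -27 / 4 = -6.75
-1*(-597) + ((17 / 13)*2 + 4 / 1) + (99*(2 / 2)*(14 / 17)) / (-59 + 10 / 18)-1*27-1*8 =32968551 / 58123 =567.22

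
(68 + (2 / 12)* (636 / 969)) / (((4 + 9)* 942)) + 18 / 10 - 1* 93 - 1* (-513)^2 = -7809859816292 / 29665935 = -263260.19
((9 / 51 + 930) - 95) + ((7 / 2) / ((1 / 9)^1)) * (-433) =-435347 / 34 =-12804.32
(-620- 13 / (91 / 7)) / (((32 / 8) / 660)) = -102465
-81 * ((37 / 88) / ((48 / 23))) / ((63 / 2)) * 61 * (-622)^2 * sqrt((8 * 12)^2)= -90375908958 / 77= -1173713103.35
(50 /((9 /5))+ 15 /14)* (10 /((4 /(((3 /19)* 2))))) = 18175 /798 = 22.78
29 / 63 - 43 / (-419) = 14860 / 26397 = 0.56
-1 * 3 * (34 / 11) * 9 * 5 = -4590 / 11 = -417.27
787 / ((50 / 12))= 4722 / 25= 188.88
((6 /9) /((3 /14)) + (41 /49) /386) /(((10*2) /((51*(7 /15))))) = 9009337 /2431800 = 3.70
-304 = -304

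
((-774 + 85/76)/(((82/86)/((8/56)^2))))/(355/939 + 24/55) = -130443753165/6422041724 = -20.31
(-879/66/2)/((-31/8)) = 586/341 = 1.72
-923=-923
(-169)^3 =-4826809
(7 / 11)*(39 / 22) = 273 / 242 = 1.13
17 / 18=0.94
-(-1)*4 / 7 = 4 / 7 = 0.57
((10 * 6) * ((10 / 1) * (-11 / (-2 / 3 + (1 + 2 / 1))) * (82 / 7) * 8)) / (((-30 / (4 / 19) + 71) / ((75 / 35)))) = 35424000 / 4459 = 7944.38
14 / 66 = 7 / 33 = 0.21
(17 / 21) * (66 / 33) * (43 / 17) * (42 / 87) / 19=172 / 1653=0.10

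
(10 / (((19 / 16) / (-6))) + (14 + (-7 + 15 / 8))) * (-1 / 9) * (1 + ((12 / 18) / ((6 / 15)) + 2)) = 44317 / 2052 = 21.60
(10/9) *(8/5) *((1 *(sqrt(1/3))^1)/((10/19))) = 152 *sqrt(3)/135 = 1.95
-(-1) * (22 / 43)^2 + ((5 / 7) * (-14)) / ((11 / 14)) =-253536 / 20339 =-12.47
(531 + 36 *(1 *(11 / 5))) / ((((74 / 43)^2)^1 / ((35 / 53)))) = 39489093 / 290228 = 136.06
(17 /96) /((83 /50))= 425 /3984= 0.11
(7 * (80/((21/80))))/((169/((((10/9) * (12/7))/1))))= 256000/10647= 24.04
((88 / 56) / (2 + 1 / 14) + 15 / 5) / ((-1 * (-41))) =109 / 1189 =0.09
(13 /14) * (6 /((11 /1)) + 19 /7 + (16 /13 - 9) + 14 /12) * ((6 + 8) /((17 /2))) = -1181 /231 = -5.11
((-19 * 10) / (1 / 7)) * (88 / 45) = -23408 / 9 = -2600.89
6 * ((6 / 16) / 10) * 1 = 9 / 40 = 0.22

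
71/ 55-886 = -48659/ 55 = -884.71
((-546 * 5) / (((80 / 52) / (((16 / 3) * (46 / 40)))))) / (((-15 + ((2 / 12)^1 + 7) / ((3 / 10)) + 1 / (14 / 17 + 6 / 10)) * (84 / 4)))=-54.03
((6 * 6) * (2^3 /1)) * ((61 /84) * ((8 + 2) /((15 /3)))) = 2928 /7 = 418.29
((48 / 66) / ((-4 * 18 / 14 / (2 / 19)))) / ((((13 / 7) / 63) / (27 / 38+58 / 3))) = -10.12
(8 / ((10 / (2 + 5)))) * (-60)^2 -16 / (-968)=2439362 / 121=20160.02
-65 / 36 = -1.81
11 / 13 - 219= -2836 / 13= -218.15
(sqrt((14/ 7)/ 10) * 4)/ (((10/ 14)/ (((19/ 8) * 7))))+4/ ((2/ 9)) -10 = 49.64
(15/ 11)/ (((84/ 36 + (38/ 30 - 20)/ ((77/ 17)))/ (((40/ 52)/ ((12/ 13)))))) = -875/ 1388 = -0.63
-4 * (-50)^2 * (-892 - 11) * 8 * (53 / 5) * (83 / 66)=10592792000 / 11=962981090.91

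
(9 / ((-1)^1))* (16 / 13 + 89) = -10557 / 13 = -812.08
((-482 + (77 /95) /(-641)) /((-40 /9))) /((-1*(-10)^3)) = 264163203 /2435800000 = 0.11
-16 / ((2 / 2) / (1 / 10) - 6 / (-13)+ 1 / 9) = -1872 / 1237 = -1.51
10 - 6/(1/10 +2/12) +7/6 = -34/3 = -11.33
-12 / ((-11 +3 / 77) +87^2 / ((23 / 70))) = -10626 / 20388749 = -0.00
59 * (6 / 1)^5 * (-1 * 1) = -458784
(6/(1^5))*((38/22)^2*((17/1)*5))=184110/121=1521.57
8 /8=1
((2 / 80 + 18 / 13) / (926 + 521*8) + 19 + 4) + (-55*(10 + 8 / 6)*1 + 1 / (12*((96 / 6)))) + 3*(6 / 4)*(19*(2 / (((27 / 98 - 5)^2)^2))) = -599.98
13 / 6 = 2.17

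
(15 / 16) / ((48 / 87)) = 435 / 256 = 1.70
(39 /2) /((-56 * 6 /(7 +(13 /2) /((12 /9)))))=-1235 /1792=-0.69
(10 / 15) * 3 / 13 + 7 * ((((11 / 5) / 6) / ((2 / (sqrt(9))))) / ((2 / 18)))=9049 / 260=34.80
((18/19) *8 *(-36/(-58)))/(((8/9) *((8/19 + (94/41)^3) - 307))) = -66991212/3728276047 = -0.02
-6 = -6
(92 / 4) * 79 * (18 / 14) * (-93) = -1520829 / 7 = -217261.29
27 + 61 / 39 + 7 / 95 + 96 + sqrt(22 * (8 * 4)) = 8 * sqrt(11) + 461783 / 3705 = 151.17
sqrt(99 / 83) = 3 * sqrt(913) / 83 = 1.09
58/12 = 29/6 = 4.83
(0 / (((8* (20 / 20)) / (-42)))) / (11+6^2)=0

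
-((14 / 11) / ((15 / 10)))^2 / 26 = -392 / 14157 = -0.03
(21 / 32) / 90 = 7 / 960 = 0.01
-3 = -3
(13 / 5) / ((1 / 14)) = 182 / 5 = 36.40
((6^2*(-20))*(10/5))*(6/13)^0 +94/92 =-66193/46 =-1438.98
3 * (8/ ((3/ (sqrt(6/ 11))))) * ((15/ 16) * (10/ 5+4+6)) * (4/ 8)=45 * sqrt(66)/ 11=33.23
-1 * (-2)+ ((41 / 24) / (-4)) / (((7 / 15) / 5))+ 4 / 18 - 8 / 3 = -10121 / 2016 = -5.02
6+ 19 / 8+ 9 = 139 / 8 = 17.38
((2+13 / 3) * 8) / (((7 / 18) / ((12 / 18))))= 608 / 7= 86.86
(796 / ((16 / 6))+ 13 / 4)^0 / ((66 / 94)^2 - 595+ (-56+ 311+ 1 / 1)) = -2209 / 747762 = -0.00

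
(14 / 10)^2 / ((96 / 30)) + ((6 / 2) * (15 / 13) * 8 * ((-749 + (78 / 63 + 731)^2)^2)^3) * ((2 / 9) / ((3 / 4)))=4436665613239265007546069696425068332429712748659870951 / 22950181835526319920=193317231429139057963619100000000000.00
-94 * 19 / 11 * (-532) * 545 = 517832840 / 11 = 47075712.73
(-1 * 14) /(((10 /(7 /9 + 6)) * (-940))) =427 /42300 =0.01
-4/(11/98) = -392/11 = -35.64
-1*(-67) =67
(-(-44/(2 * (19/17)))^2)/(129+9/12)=-559504/187359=-2.99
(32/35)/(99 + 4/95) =0.01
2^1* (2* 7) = 28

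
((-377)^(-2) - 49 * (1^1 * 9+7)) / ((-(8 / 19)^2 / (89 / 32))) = 3580106678415 / 291080192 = 12299.38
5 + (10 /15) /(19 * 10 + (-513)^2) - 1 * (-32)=29232851 /790077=37.00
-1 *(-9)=9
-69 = -69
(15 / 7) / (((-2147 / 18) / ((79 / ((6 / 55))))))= -13.01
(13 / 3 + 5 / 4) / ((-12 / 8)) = -67 / 18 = -3.72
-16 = -16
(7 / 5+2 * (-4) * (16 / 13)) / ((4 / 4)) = -549 / 65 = -8.45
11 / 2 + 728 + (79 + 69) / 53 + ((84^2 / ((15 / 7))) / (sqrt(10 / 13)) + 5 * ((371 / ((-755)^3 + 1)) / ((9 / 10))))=151150496807701 / 205285952898 + 8232 * sqrt(130) / 25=4490.66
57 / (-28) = -57 / 28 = -2.04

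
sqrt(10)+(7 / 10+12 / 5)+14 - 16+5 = sqrt(10)+61 / 10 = 9.26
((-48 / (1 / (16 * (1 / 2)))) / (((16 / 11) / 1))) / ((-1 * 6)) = 44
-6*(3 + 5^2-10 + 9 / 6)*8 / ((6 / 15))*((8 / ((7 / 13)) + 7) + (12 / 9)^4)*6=-7376200 / 21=-351247.62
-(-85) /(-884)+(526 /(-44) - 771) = -447905 /572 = -783.05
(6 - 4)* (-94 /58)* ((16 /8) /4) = -47 /29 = -1.62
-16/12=-4/3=-1.33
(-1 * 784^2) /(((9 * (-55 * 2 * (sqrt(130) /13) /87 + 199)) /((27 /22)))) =-18053371469952 /42861484567 - 802126080 * sqrt(130) /3896498597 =-423.55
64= 64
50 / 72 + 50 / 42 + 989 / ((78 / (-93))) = -3856859 / 3276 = -1177.31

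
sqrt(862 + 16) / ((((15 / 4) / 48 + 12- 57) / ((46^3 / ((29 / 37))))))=-10021376 * sqrt(878) / 3625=-81915.60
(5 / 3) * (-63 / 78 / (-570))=7 / 2964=0.00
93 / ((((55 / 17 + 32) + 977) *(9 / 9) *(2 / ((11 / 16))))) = 5797 / 183552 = 0.03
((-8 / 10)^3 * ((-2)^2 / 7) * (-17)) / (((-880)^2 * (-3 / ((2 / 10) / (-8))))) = 17 / 317625000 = 0.00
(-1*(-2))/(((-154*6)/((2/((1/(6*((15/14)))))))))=-15/539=-0.03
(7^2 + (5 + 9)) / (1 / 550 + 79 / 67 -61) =-2321550 / 2204333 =-1.05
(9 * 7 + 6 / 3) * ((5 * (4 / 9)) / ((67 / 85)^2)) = 232.48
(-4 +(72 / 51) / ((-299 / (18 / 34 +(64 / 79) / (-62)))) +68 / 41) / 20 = -5084181198 / 43382210495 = -0.12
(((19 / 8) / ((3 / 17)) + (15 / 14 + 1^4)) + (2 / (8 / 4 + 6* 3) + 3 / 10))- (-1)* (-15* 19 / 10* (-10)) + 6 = 257821 / 840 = 306.93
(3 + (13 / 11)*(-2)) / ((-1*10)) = -7 / 110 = -0.06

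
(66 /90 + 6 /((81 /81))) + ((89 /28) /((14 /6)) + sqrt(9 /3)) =sqrt(3) + 23801 /2940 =9.83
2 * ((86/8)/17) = 43/34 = 1.26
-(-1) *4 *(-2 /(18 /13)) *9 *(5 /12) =-65 /3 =-21.67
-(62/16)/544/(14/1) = -31/60928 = -0.00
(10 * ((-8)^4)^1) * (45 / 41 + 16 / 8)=5201920 / 41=126876.10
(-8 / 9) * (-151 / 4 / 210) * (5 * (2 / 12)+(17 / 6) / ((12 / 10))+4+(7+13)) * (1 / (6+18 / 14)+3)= 1182632 / 86751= 13.63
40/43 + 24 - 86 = -2626/43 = -61.07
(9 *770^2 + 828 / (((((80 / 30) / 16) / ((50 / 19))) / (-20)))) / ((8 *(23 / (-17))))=-409776075 / 874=-468851.34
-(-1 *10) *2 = 20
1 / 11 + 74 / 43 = 857 / 473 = 1.81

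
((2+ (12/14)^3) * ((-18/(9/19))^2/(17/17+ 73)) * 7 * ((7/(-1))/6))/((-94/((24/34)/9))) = 651244/1862469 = 0.35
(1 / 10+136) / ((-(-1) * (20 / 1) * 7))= 1361 / 1400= 0.97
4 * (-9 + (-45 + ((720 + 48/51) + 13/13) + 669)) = 90912/17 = 5347.76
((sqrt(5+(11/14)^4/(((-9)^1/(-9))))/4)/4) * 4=3 * sqrt(22969)/784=0.58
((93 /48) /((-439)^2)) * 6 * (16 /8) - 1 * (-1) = 770977 /770884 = 1.00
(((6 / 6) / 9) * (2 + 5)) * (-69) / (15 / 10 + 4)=-322 / 33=-9.76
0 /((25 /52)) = 0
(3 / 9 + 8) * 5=125 / 3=41.67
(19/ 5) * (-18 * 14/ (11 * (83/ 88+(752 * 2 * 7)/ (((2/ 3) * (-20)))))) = 38304/ 347009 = 0.11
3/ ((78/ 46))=23/ 13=1.77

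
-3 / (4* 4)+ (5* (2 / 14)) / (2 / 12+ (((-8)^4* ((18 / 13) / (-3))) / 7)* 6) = -532035 / 2830864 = -0.19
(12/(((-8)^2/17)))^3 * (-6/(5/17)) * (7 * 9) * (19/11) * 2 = -8097945597/56320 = -143784.55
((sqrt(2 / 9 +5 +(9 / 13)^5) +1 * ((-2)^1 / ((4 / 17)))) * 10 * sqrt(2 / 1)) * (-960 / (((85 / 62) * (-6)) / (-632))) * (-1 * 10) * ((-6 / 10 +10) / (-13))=-2357309440 * sqrt(116884378) / 1456611 +589327360 * sqrt(2) / 13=46613862.44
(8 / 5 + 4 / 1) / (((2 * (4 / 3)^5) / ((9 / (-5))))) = -1.20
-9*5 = -45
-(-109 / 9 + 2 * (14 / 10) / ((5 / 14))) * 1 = 961 / 225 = 4.27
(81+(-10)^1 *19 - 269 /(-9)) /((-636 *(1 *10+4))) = 89 /10017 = 0.01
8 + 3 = 11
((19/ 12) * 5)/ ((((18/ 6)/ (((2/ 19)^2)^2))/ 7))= 140/ 61731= 0.00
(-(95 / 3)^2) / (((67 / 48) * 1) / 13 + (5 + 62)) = -75088 / 5025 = -14.94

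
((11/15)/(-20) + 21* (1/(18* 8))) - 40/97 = -35293/116400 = -0.30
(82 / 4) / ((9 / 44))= 902 / 9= 100.22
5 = 5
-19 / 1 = -19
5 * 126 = 630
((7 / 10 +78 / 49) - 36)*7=-16517 / 70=-235.96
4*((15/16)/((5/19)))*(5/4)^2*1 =1425/64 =22.27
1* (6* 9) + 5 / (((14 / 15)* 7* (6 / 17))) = 11009 / 196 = 56.17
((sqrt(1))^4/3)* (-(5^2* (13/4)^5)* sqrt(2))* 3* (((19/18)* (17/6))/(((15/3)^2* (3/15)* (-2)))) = 599638195* sqrt(2)/221184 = 3833.99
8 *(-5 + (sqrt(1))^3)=-32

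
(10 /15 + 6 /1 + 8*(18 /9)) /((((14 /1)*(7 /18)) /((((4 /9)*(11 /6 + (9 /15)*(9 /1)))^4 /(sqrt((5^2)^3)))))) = 49234751552 /13839609375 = 3.56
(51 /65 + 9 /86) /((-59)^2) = 4971 /19458790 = 0.00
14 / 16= 7 / 8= 0.88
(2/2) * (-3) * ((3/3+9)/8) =-15/4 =-3.75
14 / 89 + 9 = 815 / 89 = 9.16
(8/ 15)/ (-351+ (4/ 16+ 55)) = -32/ 17745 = -0.00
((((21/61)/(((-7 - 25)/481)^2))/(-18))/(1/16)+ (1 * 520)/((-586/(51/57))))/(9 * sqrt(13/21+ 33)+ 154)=-4915378639171/9581243452800+ 9119440889 * sqrt(14826)/6387495635200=-0.34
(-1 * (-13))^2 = 169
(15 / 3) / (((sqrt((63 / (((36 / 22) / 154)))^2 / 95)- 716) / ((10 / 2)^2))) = -8502500 / 13549279- 741125 * sqrt(95) / 13549279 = -1.16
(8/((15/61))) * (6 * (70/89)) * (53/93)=724192/8277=87.49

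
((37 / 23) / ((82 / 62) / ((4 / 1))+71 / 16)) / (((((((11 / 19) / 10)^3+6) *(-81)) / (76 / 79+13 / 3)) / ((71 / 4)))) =-560810688532000 / 8595050655682953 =-0.07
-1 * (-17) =17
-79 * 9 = -711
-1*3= -3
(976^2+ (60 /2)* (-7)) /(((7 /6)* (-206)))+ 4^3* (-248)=-14300810 /721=-19834.69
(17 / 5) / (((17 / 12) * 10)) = 6 / 25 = 0.24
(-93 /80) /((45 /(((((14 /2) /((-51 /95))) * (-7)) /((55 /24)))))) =-28861 /28050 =-1.03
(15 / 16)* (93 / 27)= 155 / 48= 3.23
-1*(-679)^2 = -461041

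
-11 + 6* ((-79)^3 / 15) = -986133 / 5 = -197226.60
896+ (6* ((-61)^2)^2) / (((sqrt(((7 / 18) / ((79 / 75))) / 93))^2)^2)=161433317211985304 / 30625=5271291990595.44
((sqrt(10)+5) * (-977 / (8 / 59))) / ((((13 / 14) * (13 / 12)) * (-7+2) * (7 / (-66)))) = -11413314 / 169-11413314 * sqrt(10) / 845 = -110246.91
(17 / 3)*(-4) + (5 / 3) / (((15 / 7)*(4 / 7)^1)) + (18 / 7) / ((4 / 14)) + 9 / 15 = -2107 / 180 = -11.71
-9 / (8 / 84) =-189 / 2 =-94.50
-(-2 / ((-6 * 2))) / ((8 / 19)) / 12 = -19 / 576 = -0.03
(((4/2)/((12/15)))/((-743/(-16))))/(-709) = -40/526787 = -0.00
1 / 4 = 0.25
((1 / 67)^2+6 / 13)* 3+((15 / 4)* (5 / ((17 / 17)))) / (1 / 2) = 4538457 / 116714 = 38.89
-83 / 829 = -0.10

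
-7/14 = -1/2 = -0.50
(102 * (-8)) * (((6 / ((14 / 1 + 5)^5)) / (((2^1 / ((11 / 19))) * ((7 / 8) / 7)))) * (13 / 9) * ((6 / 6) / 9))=-311168 / 423412929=-0.00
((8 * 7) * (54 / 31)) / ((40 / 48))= 18144 / 155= 117.06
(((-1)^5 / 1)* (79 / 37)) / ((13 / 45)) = -3555 / 481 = -7.39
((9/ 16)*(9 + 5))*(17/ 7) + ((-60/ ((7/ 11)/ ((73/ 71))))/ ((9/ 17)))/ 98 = 10085947/ 584472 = 17.26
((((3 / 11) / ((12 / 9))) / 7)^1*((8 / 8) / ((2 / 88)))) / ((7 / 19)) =171 / 49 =3.49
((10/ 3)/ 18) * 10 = 1.85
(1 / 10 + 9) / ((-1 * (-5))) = 91 / 50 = 1.82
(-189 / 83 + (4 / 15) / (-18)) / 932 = -25681 / 10443060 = -0.00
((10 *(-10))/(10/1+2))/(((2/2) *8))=-25/24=-1.04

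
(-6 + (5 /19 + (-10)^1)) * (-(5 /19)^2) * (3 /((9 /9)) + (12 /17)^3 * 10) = 7.10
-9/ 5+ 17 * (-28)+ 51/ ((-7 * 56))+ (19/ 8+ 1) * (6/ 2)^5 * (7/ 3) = 1406981/ 980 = 1435.69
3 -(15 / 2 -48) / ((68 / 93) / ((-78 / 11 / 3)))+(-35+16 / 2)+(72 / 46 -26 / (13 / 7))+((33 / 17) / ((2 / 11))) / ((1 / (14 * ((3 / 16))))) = -9588145 / 68816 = -139.33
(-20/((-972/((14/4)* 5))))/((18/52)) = 2275/2187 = 1.04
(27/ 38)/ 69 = 9/ 874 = 0.01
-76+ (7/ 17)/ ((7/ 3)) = -1289/ 17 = -75.82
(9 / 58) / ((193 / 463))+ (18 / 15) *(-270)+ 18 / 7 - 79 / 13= -327.13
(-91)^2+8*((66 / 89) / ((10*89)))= 327969269 / 39605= 8281.01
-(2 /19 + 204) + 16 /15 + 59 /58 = -3339413 /16530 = -202.02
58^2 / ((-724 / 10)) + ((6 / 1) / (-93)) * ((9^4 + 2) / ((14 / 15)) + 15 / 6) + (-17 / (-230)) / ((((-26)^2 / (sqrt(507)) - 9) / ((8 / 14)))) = -5561197146852 / 11115980155 + 1768 * sqrt(3) / 1981105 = -500.29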